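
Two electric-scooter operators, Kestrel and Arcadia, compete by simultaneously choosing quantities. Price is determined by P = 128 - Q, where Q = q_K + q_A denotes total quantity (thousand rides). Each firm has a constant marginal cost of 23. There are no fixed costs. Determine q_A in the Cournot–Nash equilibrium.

35

A representative firm's profit is π_i = q_i(128 - Q) - 23q_i.
Setting ∂π_i/∂q_i = 0 with rivals' quantities fixed: 105 - 2q_i - q_j = 0.
By symmetry each firm produces the same amount; substituting q_j = q_i yields q_i = 105/3 = 35.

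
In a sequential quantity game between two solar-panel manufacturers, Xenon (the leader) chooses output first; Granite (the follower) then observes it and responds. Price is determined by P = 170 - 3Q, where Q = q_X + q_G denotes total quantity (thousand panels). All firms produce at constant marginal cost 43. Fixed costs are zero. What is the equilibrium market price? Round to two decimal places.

74.75

The follower Granite best-responds to any q_X: π_G = (170 - 3Q)q_G - 43q_G.
Follower FOC: 127 - 3q_X - 6q_G = 0, so q_G(q_X) = (127 - 3q_X)/6.
Xenon substitutes q_G(q_X) into its own profit: π_X = q_X(170 - 3q_X - (127 - 3q_X)/2) - 43q_X = (213/2 - (3/2)q_X)q_X - 43q_X.
Maximising: ∂π_X/∂q_X = 127/2 - 3q_X = 0, giving q_X = 127/6.
Then q_G = (127 - 3·(127/6))/6 = 127/12.
Total output Q = 127/4, so price P = 170 - 3·(127/4) = 299/4.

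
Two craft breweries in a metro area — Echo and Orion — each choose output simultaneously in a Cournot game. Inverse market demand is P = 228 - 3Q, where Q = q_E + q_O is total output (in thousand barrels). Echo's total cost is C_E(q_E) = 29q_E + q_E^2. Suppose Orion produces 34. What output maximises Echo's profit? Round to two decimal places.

With the rival's output fixed at 34, Echo's profit is π_E = (228 - 3·34 - 3q_E)q_E - (29q_E + q_E²) = (126 - 3q_E)q_E - (29q_E + q_E²).
∂π_E/∂q_E = 97 - 8q_E = 0, so q_E = 97/8.

12.13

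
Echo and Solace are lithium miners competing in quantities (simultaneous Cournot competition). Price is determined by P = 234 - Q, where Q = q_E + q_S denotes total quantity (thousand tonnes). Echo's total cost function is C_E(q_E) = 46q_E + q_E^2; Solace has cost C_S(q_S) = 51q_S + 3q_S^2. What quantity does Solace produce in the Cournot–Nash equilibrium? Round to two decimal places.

17.55

Echo's profit: π_E = (234 - Q)q_E - (46q_E + q_E²). Setting ∂π_E/∂q_E = 0: 188 - 4q_E - (q_S) = 0.
Solace's first-order condition: 183 - 8q_S - (q_E) = 0.
So q_E = (188 - q_S)/4 and q_S = (183 - q_E)/8.
Substituting one into the other gives q_E = 1321/31 and q_S = 544/31.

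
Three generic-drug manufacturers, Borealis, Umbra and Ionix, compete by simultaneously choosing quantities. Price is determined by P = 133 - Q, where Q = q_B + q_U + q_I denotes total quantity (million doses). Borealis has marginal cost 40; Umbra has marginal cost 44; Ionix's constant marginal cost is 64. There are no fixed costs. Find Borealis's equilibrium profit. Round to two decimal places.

Borealis's profit: π_B = (133 - Q)q_B - (40q_B). Setting ∂π_B/∂q_B = 0: 93 - 2q_B - (q_U + q_I) = 0.
Umbra's profit: π_U = (133 - Q)q_U - (44q_U). Setting ∂π_U/∂q_U = 0: 89 - 2q_U - (q_B + q_I) = 0.
Ionix's first-order condition: 69 - 2q_I - (q_B + q_U) = 0.
Adding the 3 conditions: 251 − 2Q − 2Q = 0, i.e. Q = 251/4.
Back-substituting: q_B = (93 − 251/4) = 121/4, q_U = (89 − 251/4) = 105/4, q_I = (69 − 251/4) = 25/4.
Price P = 133 - 251/4 = 281/4.
Borealis's profit: (281/4 - 40)·(121/4) = 915.0625.

915.06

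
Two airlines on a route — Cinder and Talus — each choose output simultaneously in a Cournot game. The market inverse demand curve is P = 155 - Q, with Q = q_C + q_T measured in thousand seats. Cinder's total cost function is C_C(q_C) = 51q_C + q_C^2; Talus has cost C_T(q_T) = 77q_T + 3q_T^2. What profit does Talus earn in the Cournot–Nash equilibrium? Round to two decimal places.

180.08

Cinder's profit: π_C = (155 - Q)q_C - (51q_C + q_C²). Setting ∂π_C/∂q_C = 0: 104 - 4q_C - (q_T) = 0.
Talus's profit: π_T = (155 - Q)q_T - (77q_T + 3q_T²). Setting ∂π_T/∂q_T = 0: 78 - 8q_T - (q_C) = 0.
Rearranging gives the reaction functions q_C = (104 - q_T)/4 and q_T = (78 - q_C)/8.
Substituting one into the other gives q_C = 754/31 and q_T = 208/31.
Price P = 155 - 962/31 = 123.9677.
Talus's profit: 123.9677·(208/31) - 77·(208/31) - 3(208/31)² = 180.0791.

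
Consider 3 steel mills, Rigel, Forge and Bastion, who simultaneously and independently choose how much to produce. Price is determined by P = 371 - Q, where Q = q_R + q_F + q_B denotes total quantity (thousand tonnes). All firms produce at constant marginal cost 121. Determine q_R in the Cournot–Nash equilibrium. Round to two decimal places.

62.50

A representative firm's profit is π_i = q_i(371 - Q) - 121q_i.
First-order condition (treating rivals' output as given): 250 - 2q_i - Σ_{j≠i} q_j = 0.
With identical firms every q_j equals q_i, so Σ_{j≠i} q_j = 2q_i and 250 = 4q_i, giving q_i = 125/2.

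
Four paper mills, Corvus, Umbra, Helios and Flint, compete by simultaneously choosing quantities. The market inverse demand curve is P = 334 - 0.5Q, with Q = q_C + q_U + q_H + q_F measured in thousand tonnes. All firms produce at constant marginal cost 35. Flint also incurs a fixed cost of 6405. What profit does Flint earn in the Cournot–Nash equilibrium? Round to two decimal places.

A representative firm's profit is π_i = q_i(334 - 0.5Q) - 35q_i.
Setting ∂π_i/∂q_i = 0 with rivals' quantities fixed: 299 - q_i - (1/2)·Σ_{j≠i} q_j = 0.
With identical firms every q_j equals q_i, so Σ_{j≠i} q_j = 3q_i and 299 = (5/2)q_i, giving q_i = 598/5.
Price P = 334 - (1/2)·478.4000 = 474/5.
Flint's profit: (474/5 - 35)·(598/5) - 6405 = 747.0800.

747.08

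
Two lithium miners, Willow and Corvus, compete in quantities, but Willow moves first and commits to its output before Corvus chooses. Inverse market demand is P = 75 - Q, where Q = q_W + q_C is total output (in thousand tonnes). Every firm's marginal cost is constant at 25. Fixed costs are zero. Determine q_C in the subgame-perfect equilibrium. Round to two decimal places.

12.50

The follower Corvus best-responds to any q_W: π_C = (75 - Q)q_C - 25q_C.
∂π_C/∂q_C = 50 - q_W - 2q_C = 0 gives the reaction function q_C = (50 - q_W)/2.
The leader anticipates this reaction. Substituting into P = 75 - Q gives P = 50 - (1/2)q_W, so π_W = (50 - (1/2)q_W)q_W - 25q_W.
The leader's first-order condition 25 - q_W = 0 yields q_W = 25.
Then q_C = (50 - 25)/2 = 25/2.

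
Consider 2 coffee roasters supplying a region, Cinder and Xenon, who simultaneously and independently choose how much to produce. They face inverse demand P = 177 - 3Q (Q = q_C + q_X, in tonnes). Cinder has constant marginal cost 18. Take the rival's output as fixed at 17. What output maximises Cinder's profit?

With the rival's output fixed at 17, Cinder's profit is π_C = (177 - 3·17 - 3q_C)q_C - (18q_C) = (126 - 3q_C)q_C - (18q_C).
∂π_C/∂q_C = 108 - 6q_C = 0, so q_C = 18.

18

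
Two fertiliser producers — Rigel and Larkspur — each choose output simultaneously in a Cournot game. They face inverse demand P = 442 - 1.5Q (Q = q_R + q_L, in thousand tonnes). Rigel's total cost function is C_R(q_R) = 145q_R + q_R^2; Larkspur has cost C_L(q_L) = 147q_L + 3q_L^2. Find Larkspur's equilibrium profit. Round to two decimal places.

2609.71

Rigel's profit: π_R = (442 - 1.5Q)q_R - (145q_R + q_R²). Setting ∂π_R/∂q_R = 0: 297 - 5q_R - (3/2)(q_L) = 0.
Larkspur's profit: π_L = (442 - 1.5Q)q_L - (147q_L + 3q_L²). Setting ∂π_L/∂q_L = 0: 295 - 9q_L - (3/2)(q_R) = 0.
Best responses: q_R = (297 - (3/2)q_L)/5, q_L = (295 - (3/2)q_R)/9.
Solving the pair: q_R = 52.1754, q_L = 24.0819.
Price P = 442 - (3/2)·76.2573 = 327.6140.
Larkspur's profit: 327.6140·24.0819 - 147·24.0819 - 3·24.0819² = 2609.7144.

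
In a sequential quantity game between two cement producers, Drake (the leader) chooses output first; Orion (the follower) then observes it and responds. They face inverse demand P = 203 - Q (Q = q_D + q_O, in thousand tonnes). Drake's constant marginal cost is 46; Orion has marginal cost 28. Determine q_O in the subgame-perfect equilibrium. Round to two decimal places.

52.75

Solve by backward induction. Given q_D, the follower Orion maximises π_O = (203 - q_D - q_O)q_O - 28q_O.
Follower FOC: 175 - q_D - 2q_O = 0, so q_O(q_D) = (175 - q_D)/2.
Drake substitutes q_O(q_D) into its own profit: π_D = q_D(203 - q_D - (175 - q_D)/2) - 46q_D = (231/2 - (1/2)q_D)q_D - 46q_D.
Maximising: ∂π_D/∂q_D = 139/2 - q_D = 0, giving q_D = 139/2.
Then q_O = (175 - 139/2)/2 = 211/4.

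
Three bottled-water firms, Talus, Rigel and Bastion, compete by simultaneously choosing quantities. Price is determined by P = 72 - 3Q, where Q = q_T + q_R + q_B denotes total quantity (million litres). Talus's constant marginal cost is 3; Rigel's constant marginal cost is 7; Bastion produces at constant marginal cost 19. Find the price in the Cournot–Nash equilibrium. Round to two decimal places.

25.25

Talus's profit: π_T = (72 - 3Q)q_T - (3q_T). Setting ∂π_T/∂q_T = 0: 69 - 6q_T - 3(q_R + q_B) = 0.
Rigel's profit: π_R = (72 - 3Q)q_R - (7q_R). Setting ∂π_R/∂q_R = 0: 65 - 6q_R - 3(q_T + q_B) = 0.
Bastion's profit: π_B = (72 - 3Q)q_B - (19q_B). Setting ∂π_B/∂q_B = 0: 53 - 6q_B - 3(q_T + q_R) = 0.
Adding the 3 first-order conditions: 187 − 12Q = 0, so Q = 187/12.
Back-substituting: q_T = (69 − 187/4)/3 = 89/12, q_R = (65 − 187/4)/3 = 73/12, q_B = (53 − 187/4)/3 = 25/12.
Total output Q = 187/12, so price P = 72 - 3·(187/12) = 101/4.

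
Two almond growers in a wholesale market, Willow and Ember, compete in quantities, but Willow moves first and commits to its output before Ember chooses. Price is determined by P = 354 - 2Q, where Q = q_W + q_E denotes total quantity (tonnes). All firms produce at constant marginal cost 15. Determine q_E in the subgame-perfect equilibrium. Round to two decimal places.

42.38

The follower Ember best-responds to any q_W: π_E = (354 - 2Q)q_E - 15q_E.
Follower FOC: 339 - 2q_W - 4q_E = 0, so q_E(q_W) = (339 - 2q_W)/4.
Willow substitutes q_E(q_W) into its own profit: π_W = q_W(354 - 2q_W - (339 - 2q_W)/2) - 15q_W = (369/2 - q_W)q_W - 15q_W.
Maximising: ∂π_W/∂q_W = 339/2 - 2q_W = 0, giving q_W = 339/4.
Then q_E = (339 - 2·(339/4))/4 = 339/8.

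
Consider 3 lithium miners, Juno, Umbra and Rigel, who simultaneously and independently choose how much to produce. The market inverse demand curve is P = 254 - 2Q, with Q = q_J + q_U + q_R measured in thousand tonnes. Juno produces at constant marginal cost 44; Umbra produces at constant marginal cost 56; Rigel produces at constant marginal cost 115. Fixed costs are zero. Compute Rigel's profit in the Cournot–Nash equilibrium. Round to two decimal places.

Juno's profit: π_J = (254 - 2Q)q_J - (44q_J). Setting ∂π_J/∂q_J = 0: 210 - 4q_J - 2(q_U + q_R) = 0.
Umbra's profit: π_U = (254 - 2Q)q_U - (56q_U). Setting ∂π_U/∂q_U = 0: 198 - 4q_U - 2(q_J + q_R) = 0.
Rigel's first-order condition: 139 - 4q_R - 2(q_J + q_U) = 0.
Adding the 3 conditions: 547 − 4Q − 4Q = 0, i.e. Q = 547/8.
Back-substituting: q_J = (210 − 547/4)/2 = 293/8, q_U = (198 − 547/4)/2 = 245/8, q_R = (139 − 547/4)/2 = 9/8.
Price P = 254 - 2·(547/8) = 469/4.
Rigel's profit: (469/4 - 115)·(9/8) = 81/32.

2.53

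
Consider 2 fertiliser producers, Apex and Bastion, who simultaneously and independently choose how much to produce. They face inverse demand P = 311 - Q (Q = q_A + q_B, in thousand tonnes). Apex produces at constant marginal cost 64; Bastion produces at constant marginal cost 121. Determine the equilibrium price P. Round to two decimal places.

Apex's profit: π_A = (311 - Q)q_A - (64q_A). Setting ∂π_A/∂q_A = 0: 247 - 2q_A - (q_B) = 0.
Bastion's profit: π_B = (311 - Q)q_B - (121q_B). Setting ∂π_B/∂q_B = 0: 190 - 2q_B - (q_A) = 0.
So q_A = (247 - q_B)/2 and q_B = (190 - q_A)/2.
Solving the pair: q_A = 304/3, q_B = 133/3.
Total output Q = 437/3, so price P = 311 - 437/3 = 496/3.

165.33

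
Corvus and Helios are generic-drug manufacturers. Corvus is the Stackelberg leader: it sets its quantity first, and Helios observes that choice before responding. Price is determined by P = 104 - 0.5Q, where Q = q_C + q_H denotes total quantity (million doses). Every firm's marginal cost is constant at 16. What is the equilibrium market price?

38

The follower Helios best-responds to any q_C: π_H = (104 - 0.5Q)q_H - 16q_H.
Setting the follower's marginal profit to zero, 88 - (1/2)q_C - q_H = 0, i.e. q_H = (88 - (1/2)q_C).
Corvus substitutes q_H(q_C) into its own profit: π_C = q_C(104 - (1/2)q_C - (88 - (1/2)q_C)/2) - 16q_C = (60 - (1/4)q_C)q_C - 16q_C.
The leader's first-order condition 44 - (1/2)q_C = 0 yields q_C = 88.
Then q_H = (88 - (1/2)·88) = 44.
Total output Q = 132, so price P = 104 - (1/2)·132 = 38.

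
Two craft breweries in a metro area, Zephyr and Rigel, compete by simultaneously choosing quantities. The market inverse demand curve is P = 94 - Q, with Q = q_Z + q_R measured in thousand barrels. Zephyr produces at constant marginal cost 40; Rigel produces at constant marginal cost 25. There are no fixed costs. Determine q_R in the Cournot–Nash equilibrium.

28

Zephyr's profit: π_Z = (94 - Q)q_Z - (40q_Z). Setting ∂π_Z/∂q_Z = 0: 54 - 2q_Z - (q_R) = 0.
Rigel's profit: π_R = (94 - Q)q_R - (25q_R). Setting ∂π_R/∂q_R = 0: 69 - 2q_R - (q_Z) = 0.
Best responses: q_Z = (54 - q_R)/2, q_R = (69 - q_Z)/2.
Solving the pair: q_Z = 13, q_R = 28.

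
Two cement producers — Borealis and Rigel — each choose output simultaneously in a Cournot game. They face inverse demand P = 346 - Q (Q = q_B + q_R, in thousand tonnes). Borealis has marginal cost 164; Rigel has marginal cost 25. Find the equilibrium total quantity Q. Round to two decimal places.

167.67

Borealis's profit: π_B = (346 - Q)q_B - (164q_B). Setting ∂π_B/∂q_B = 0: 182 - 2q_B - (q_R) = 0.
Rigel's profit: π_R = (346 - Q)q_R - (25q_R). Setting ∂π_R/∂q_R = 0: 321 - 2q_R - (q_B) = 0.
Rearranging gives the reaction functions q_B = (182 - q_R)/2 and q_R = (321 - q_B)/2.
Solving the pair: q_B = 43/3, q_R = 460/3.
Total output Q = 43/3 + 460/3 = 503/3.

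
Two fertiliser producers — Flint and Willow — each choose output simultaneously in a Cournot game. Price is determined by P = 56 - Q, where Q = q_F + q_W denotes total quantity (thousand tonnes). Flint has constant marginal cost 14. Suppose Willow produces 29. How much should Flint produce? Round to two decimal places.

With the rival's output fixed at 29, Flint's profit is π_F = (56 - 29 - q_F)q_F - (14q_F) = (27 - q_F)q_F - (14q_F).
∂π_F/∂q_F = 13 - 2q_F = 0, so q_F = 13/2.

6.50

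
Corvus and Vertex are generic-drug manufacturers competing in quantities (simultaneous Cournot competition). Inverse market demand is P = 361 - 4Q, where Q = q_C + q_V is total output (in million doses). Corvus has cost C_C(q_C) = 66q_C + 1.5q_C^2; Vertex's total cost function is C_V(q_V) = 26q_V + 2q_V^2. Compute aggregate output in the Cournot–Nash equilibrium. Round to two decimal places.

40.56

Corvus's profit: π_C = (361 - 4Q)q_C - (66q_C + (3/2)q_C²). Setting ∂π_C/∂q_C = 0: 295 - 11q_C - 4(q_V) = 0.
Vertex's first-order condition: 335 - 12q_V - 4(q_C) = 0.
So q_C = (295 - 4q_V)/11 and q_V = (335 - 4q_C)/12.
Substituting one into the other gives q_C = 550/29 and q_V = 21.5948.
Total output Q = 550/29 + 21.5948 = 40.5603.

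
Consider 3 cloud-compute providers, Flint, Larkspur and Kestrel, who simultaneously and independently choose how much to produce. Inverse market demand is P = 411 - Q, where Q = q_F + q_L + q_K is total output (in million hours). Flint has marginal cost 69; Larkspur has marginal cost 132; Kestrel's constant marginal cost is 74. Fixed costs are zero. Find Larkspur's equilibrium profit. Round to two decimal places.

Flint's profit: π_F = (411 - Q)q_F - (69q_F). Setting ∂π_F/∂q_F = 0: 342 - 2q_F - (q_L + q_K) = 0.
Larkspur's profit: π_L = (411 - Q)q_L - (132q_L). Setting ∂π_L/∂q_L = 0: 279 - 2q_L - (q_F + q_K) = 0.
Kestrel's first-order condition: 337 - 2q_K - (q_F + q_L) = 0.
Adding the 3 first-order conditions: 958 − 4Q = 0, so Q = 479/2.
Back-substituting: q_F = (342 − 479/2) = 205/2, q_L = (279 − 479/2) = 79/2, q_K = (337 − 479/2) = 195/2.
Price P = 411 - 479/2 = 343/2.
Larkspur's profit: (343/2 - 132)·(79/2) = 1560.2500.

1560.25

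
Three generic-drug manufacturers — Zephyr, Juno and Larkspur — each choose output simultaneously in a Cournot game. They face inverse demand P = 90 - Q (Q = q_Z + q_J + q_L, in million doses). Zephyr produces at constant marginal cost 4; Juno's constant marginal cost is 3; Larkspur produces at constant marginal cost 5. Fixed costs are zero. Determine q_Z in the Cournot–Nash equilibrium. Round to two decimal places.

Zephyr's profit: π_Z = (90 - Q)q_Z - (4q_Z). Setting ∂π_Z/∂q_Z = 0: 86 - 2q_Z - (q_J + q_L) = 0.
Juno's profit: π_J = (90 - Q)q_J - (3q_J). Setting ∂π_J/∂q_J = 0: 87 - 2q_J - (q_Z + q_L) = 0.
Larkspur's first-order condition: 85 - 2q_L - (q_Z + q_J) = 0.
Adding the 3 first-order conditions: 258 − 4Q = 0, so Q = 129/2.
Back-substituting: q_Z = (86 − 129/2) = 43/2, q_J = (87 − 129/2) = 45/2, q_L = (85 − 129/2) = 41/2.

21.50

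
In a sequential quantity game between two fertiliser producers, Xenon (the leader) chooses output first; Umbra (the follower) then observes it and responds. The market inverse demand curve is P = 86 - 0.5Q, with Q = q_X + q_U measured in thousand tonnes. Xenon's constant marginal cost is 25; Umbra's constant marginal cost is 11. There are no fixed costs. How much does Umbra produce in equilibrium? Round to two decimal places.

Solve by backward induction. Given q_X, the follower Umbra maximises π_U = (86 - (1/2)q_X - (1/2)q_U)q_U - 11q_U.
Follower FOC: 75 - (1/2)q_X - q_U = 0, so q_U(q_X) = (75 - (1/2)q_X).
Xenon substitutes q_U(q_X) into its own profit: π_X = q_X(86 - (1/2)q_X - (75 - (1/2)q_X)/2) - 25q_X = (97/2 - (1/4)q_X)q_X - 25q_X.
Leader FOC: 47/2 - (1/2)q_X = 0, so q_X = 47.
Then q_U = (75 - (1/2)·47) = 103/2.

51.50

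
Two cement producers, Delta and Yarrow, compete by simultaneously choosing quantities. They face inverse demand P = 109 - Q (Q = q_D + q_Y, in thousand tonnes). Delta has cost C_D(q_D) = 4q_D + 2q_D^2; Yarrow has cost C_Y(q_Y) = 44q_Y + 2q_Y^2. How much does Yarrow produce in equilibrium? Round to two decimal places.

Delta's profit: π_D = (109 - Q)q_D - (4q_D + 2q_D²). Setting ∂π_D/∂q_D = 0: 105 - 6q_D - (q_Y) = 0.
Yarrow's first-order condition: 65 - 6q_Y - (q_D) = 0.
Best responses: q_D = (105 - q_Y)/6, q_Y = (65 - q_D)/6.
Substituting one into the other gives q_D = 113/7 and q_Y = 57/7.

8.14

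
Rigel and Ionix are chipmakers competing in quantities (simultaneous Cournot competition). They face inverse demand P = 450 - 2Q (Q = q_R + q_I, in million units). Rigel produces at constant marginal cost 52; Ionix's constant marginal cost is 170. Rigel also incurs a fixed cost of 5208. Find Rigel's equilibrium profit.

Rigel's profit: π_R = (450 - 2Q)q_R - (52q_R). Setting ∂π_R/∂q_R = 0: 398 - 4q_R - 2(q_I) = 0.
Ionix's profit: π_I = (450 - 2Q)q_I - (170q_I). Setting ∂π_I/∂q_I = 0: 280 - 4q_I - 2(q_R) = 0.
Rearranging gives the reaction functions q_R = (398 - 2q_I)/4 and q_I = (280 - 2q_R)/4.
Solving the pair: q_R = 86, q_I = 27.
Price P = 450 - 2·113 = 224.
Rigel's profit: (224 - 52)·86 - 5208 = 9584.

9584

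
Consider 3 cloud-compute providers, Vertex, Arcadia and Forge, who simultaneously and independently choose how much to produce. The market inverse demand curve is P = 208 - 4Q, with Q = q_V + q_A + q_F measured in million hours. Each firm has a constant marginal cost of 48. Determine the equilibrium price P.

88

A representative firm's profit is π_i = q_i(208 - 4Q) - 48q_i.
First-order condition (treating rivals' output as given): 160 - 8q_i - 4·Σ_{j≠i} q_j = 0.
By symmetry each firm produces the same amount; substituting Σ_{j≠i} q_j = 2q_i yields q_i = 160/16 = 10.
Total output Q = 30, so price P = 208 - 4·30 = 88.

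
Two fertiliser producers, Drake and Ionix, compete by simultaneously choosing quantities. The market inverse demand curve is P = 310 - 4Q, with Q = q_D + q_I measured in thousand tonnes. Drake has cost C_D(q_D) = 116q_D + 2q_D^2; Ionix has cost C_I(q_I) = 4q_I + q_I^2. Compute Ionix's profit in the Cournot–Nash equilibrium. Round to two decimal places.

3877.04

Drake's profit: π_D = (310 - 4Q)q_D - (116q_D + 2q_D²). Setting ∂π_D/∂q_D = 0: 194 - 12q_D - 4(q_I) = 0.
Ionix's profit: π_I = (310 - 4Q)q_I - (4q_I + q_I²). Setting ∂π_I/∂q_I = 0: 306 - 10q_I - 4(q_D) = 0.
So q_D = (194 - 4q_I)/12 and q_I = (306 - 4q_D)/10.
Substituting one into the other gives q_D = 179/26 and q_I = 362/13.
Price P = 310 - 4·(903/26) = 171.0769.
Ionix's profit: 171.0769·(362/13) - 4·(362/13) - (362/13)² = 3877.0414.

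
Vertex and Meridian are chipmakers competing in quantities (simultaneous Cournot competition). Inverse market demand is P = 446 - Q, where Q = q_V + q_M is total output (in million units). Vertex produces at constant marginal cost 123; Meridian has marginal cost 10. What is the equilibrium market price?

193

Vertex's profit: π_V = (446 - Q)q_V - (123q_V). Setting ∂π_V/∂q_V = 0: 323 - 2q_V - (q_M) = 0.
Meridian's first-order condition: 436 - 2q_M - (q_V) = 0.
So q_V = (323 - q_M)/2 and q_M = (436 - q_V)/2.
Solving the pair: q_V = 70, q_M = 183.
Total output Q = 253, so price P = 446 - 253 = 193.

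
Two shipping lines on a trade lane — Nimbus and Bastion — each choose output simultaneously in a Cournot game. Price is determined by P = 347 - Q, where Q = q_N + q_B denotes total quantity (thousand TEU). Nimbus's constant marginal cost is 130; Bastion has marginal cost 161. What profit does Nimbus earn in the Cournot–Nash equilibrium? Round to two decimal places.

6833.78

Nimbus's profit: π_N = (347 - Q)q_N - (130q_N). Setting ∂π_N/∂q_N = 0: 217 - 2q_N - (q_B) = 0.
Bastion's first-order condition: 186 - 2q_B - (q_N) = 0.
Rearranging gives the reaction functions q_N = (217 - q_B)/2 and q_B = (186 - q_N)/2.
Substituting one into the other gives q_N = 248/3 and q_B = 155/3.
Price P = 347 - 403/3 = 638/3.
Nimbus's profit: (638/3 - 130)·(248/3) = 6833.7778.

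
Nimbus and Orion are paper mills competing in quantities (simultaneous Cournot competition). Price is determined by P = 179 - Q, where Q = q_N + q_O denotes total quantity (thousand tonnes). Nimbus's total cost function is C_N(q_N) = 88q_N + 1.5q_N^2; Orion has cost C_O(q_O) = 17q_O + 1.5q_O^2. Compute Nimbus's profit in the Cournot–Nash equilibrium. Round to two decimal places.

Nimbus's profit: π_N = (179 - Q)q_N - (88q_N + (3/2)q_N²). Setting ∂π_N/∂q_N = 0: 91 - 5q_N - (q_O) = 0.
Orion's first-order condition: 162 - 5q_O - (q_N) = 0.
Rearranging gives the reaction functions q_N = (91 - q_O)/5 and q_O = (162 - q_N)/5.
Substituting one into the other gives q_N = 293/24 and q_O = 719/24.
Price P = 179 - 253/6 = 821/6.
Nimbus's profit: (821/6)·(293/24) - 88·(293/24) - (3/2)(293/24)² = 372.6085.

372.61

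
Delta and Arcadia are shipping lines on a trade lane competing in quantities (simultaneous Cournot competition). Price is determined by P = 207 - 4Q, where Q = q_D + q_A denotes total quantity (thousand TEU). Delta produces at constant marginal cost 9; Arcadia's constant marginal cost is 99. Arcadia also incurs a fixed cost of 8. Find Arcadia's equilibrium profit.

Delta's profit: π_D = (207 - 4Q)q_D - (9q_D). Setting ∂π_D/∂q_D = 0: 198 - 8q_D - 4(q_A) = 0.
Arcadia's first-order condition: 108 - 8q_A - 4(q_D) = 0.
Best responses: q_D = (198 - 4q_A)/8, q_A = (108 - 4q_D)/8.
Substituting one into the other gives q_D = 24 and q_A = 3/2.
Price P = 207 - 4·(51/2) = 105.
Arcadia's profit: (105 - 99)·(3/2) - 8 = 1.

1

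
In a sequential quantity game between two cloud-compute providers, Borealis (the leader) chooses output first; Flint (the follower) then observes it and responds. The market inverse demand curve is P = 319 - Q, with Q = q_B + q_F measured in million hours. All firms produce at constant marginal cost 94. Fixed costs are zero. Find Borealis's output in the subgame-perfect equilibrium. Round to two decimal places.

Solve by backward induction. Given q_B, the follower Flint maximises π_F = (319 - q_B - q_F)q_F - 94q_F.
Follower FOC: 225 - q_B - 2q_F = 0, so q_F(q_B) = (225 - q_B)/2.
Borealis substitutes q_F(q_B) into its own profit: π_B = q_B(319 - q_B - (225 - q_B)/2) - 94q_B = (413/2 - (1/2)q_B)q_B - 94q_B.
Maximising: ∂π_B/∂q_B = 225/2 - q_B = 0, giving q_B = 225/2.
Then q_F = (225 - 225/2)/2 = 225/4.

112.50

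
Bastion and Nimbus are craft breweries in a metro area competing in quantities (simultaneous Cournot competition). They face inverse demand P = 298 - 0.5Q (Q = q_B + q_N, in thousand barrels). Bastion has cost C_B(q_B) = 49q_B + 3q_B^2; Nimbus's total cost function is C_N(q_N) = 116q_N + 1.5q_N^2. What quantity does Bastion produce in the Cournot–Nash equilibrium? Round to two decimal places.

32.61

Bastion's profit: π_B = (298 - 0.5Q)q_B - (49q_B + 3q_B²). Setting ∂π_B/∂q_B = 0: 249 - 7q_B - (1/2)(q_N) = 0.
Nimbus's profit: π_N = (298 - 0.5Q)q_N - (116q_N + (3/2)q_N²). Setting ∂π_N/∂q_N = 0: 182 - 4q_N - (1/2)(q_B) = 0.
Best responses: q_B = (249 - (1/2)q_N)/7, q_N = (182 - (1/2)q_B)/4.
Substituting one into the other gives q_B = 32.6126 and q_N = 41.4234.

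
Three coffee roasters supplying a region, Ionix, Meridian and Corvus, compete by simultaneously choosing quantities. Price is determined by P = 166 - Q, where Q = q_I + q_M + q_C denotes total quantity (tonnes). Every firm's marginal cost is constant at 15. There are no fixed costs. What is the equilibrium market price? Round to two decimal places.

Each firm earns π_i = (166 - Q)q_i - 15q_i.
Setting ∂π_i/∂q_i = 0 with rivals' quantities fixed: 151 - 2q_i - Σ_{j≠i} q_j = 0.
With identical firms every q_j equals q_i, so Σ_{j≠i} q_j = 2q_i and 151 = 4q_i, giving q_i = 151/4.
Total output Q = 453/4, so price P = 166 - 453/4 = 211/4.

52.75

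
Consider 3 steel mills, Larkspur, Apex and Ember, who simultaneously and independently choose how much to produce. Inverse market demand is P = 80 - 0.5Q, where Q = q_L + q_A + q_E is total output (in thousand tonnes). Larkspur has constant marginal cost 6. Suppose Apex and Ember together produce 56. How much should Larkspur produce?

46

With rivals' combined output fixed at 56, Larkspur's profit is π_L = (80 - (1/2)·56 - (1/2)q_L)q_L - (6q_L) = (52 - (1/2)q_L)q_L - (6q_L).
∂π_L/∂q_L = 46 - q_L = 0, so q_L = 46.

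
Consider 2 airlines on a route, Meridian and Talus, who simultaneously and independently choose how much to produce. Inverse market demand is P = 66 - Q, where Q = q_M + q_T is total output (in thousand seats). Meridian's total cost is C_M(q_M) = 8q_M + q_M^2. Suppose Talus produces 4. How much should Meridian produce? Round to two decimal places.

13.50

With the rival's output fixed at 4, Meridian's profit is π_M = (66 - 4 - q_M)q_M - (8q_M + q_M²) = (62 - q_M)q_M - (8q_M + q_M²).
∂π_M/∂q_M = 54 - 4q_M = 0, so q_M = 27/2.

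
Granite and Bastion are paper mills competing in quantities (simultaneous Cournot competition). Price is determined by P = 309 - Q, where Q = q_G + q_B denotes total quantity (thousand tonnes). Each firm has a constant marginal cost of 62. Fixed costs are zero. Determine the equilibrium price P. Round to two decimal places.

Each firm earns π_i = (309 - Q)q_i - 62q_i.
First-order condition (treating rivals' output as given): 247 - 2q_i - q_j = 0.
By symmetry each firm produces the same amount; substituting q_j = q_i yields q_i = 247/3.
Total output Q = 494/3, so price P = 309 - 494/3 = 433/3.

144.33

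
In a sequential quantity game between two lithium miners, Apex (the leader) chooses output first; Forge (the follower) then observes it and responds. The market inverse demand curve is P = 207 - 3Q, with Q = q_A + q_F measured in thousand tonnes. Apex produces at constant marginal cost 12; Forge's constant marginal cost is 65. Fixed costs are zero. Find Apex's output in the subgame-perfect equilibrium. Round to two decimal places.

Solve by backward induction. Given q_A, the follower Forge maximises π_F = (207 - 3q_A - 3q_F)q_F - 65q_F.
Follower FOC: 142 - 3q_A - 6q_F = 0, so q_F(q_A) = (142 - 3q_A)/6.
The leader anticipates this reaction. Substituting into P = 207 - 3Q gives P = 136 - (3/2)q_A, so π_A = (136 - (3/2)q_A)q_A - 12q_A.
Leader FOC: 124 - 3q_A = 0, so q_A = 124/3.
Then q_F = (142 - 3·(124/3))/6 = 3.

41.33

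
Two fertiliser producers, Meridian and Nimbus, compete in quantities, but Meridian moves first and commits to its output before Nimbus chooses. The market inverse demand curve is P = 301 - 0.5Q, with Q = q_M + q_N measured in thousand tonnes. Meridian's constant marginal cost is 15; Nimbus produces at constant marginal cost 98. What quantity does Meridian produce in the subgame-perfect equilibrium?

369

The follower Nimbus best-responds to any q_M: π_N = (301 - 0.5Q)q_N - 98q_N.
Follower FOC: 203 - (1/2)q_M - q_N = 0, so q_N(q_M) = (203 - (1/2)q_M).
Meridian substitutes q_N(q_M) into its own profit: π_M = q_M(301 - (1/2)q_M - (203 - (1/2)q_M)/2) - 15q_M = (399/2 - (1/4)q_M)q_M - 15q_M.
Maximising: ∂π_M/∂q_M = 369/2 - (1/2)q_M = 0, giving q_M = 369.
Then q_N = (203 - (1/2)·369) = 37/2.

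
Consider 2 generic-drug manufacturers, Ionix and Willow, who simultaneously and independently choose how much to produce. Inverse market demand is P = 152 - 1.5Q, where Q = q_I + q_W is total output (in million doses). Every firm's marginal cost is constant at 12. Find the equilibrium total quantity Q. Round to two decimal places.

62.22

A representative firm's profit is π_i = q_i(152 - 1.5Q) - 12q_i.
Setting ∂π_i/∂q_i = 0 with rivals' quantities fixed: 140 - 3q_i - (3/2)q_j = 0.
With identical firms every q_j equals q_i, so q_j = q_i and 140 = (9/2)q_i, giving q_i = 280/9.
Total output Q = 280/9 + 280/9 = 560/9.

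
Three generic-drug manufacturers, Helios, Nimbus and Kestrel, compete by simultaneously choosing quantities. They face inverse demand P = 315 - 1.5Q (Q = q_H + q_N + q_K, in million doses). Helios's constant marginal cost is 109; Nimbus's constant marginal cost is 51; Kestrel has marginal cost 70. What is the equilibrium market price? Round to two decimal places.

136.25

Helios's profit: π_H = (315 - 1.5Q)q_H - (109q_H). Setting ∂π_H/∂q_H = 0: 206 - 3q_H - (3/2)(q_N + q_K) = 0.
Nimbus's first-order condition: 264 - 3q_N - (3/2)(q_H + q_K) = 0.
Kestrel's first-order condition: 245 - 3q_K - (3/2)(q_H + q_N) = 0.
Adding the 3 conditions: 715 − 3Q − 3Q = 0, i.e. Q = 715/6.
Back-substituting: q_H = (206 − 715/4)/(3/2) = 109/6, q_N = (264 − 715/4)/(3/2) = 341/6, q_K = (245 − 715/4)/(3/2) = 265/6.
Total output Q = 715/6, so price P = 315 - (3/2)·(715/6) = 545/4.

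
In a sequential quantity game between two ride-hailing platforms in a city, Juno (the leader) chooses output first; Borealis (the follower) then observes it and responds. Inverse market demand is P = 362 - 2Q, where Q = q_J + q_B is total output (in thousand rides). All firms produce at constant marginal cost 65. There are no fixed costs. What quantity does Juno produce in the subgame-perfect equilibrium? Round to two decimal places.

The follower Borealis best-responds to any q_J: π_B = (362 - 2Q)q_B - 65q_B.
Follower FOC: 297 - 2q_J - 4q_B = 0, so q_B(q_J) = (297 - 2q_J)/4.
Juno substitutes q_B(q_J) into its own profit: π_J = q_J(362 - 2q_J - (297 - 2q_J)/2) - 65q_J = (427/2 - q_J)q_J - 65q_J.
The leader's first-order condition 297/2 - 2q_J = 0 yields q_J = 297/4.
Then q_B = (297 - 2·(297/4))/4 = 297/8.

74.25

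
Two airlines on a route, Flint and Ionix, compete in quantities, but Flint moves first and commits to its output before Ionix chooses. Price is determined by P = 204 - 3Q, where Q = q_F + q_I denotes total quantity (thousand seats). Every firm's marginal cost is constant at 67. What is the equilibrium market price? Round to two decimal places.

Solve by backward induction. Given q_F, the follower Ionix maximises π_I = (204 - 3q_F - 3q_I)q_I - 67q_I.
∂π_I/∂q_I = 137 - 3q_F - 6q_I = 0 gives the reaction function q_I = (137 - 3q_F)/6.
Flint substitutes q_I(q_F) into its own profit: π_F = q_F(204 - 3q_F - (137 - 3q_F)/2) - 67q_F = (271/2 - (3/2)q_F)q_F - 67q_F.
Maximising: ∂π_F/∂q_F = 137/2 - 3q_F = 0, giving q_F = 137/6.
Then q_I = (137 - 3·(137/6))/6 = 137/12.
Total output Q = 137/4, so price P = 204 - 3·(137/4) = 405/4.

101.25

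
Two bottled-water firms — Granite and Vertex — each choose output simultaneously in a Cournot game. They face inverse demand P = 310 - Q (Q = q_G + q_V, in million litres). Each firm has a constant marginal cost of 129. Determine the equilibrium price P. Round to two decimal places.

A representative firm's profit is π_i = q_i(310 - Q) - 129q_i.
First-order condition (treating rivals' output as given): 181 - 2q_i - q_j = 0.
By symmetry each firm produces the same amount; substituting q_j = q_i yields q_i = 181/3.
Total output Q = 362/3, so price P = 310 - 362/3 = 568/3.

189.33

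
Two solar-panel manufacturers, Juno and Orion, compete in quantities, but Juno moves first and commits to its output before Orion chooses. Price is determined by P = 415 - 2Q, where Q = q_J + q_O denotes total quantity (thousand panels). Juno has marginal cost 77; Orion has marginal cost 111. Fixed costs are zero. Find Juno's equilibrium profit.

Solve by backward induction. Given q_J, the follower Orion maximises π_O = (415 - 2q_J - 2q_O)q_O - 111q_O.
Follower FOC: 304 - 2q_J - 4q_O = 0, so q_O(q_J) = (304 - 2q_J)/4.
Juno substitutes q_O(q_J) into its own profit: π_J = q_J(415 - 2q_J - (304 - 2q_J)/2) - 77q_J = (263 - q_J)q_J - 77q_J.
The leader's first-order condition 186 - 2q_J = 0 yields q_J = 93.
Then q_O = (304 - 2·93)/4 = 59/2.
Price P = 415 - 2·(245/2) = 170.
Juno's profit: (170 - 77)·93 = 8649.

8649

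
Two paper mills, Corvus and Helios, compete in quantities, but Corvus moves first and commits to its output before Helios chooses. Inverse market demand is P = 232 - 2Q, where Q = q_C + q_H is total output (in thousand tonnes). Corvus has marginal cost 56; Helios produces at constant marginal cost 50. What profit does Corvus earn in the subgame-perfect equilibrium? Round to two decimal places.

The follower Helios best-responds to any q_C: π_H = (232 - 2Q)q_H - 50q_H.
∂π_H/∂q_H = 182 - 2q_C - 4q_H = 0 gives the reaction function q_H = (182 - 2q_C)/4.
The leader anticipates this reaction. Substituting into P = 232 - 2Q gives P = 141 - q_C, so π_C = (141 - q_C)q_C - 56q_C.
Leader FOC: 85 - 2q_C = 0, so q_C = 85/2.
Then q_H = (182 - 2·(85/2))/4 = 97/4.
Price P = 232 - 2·(267/4) = 197/2.
Corvus's profit: (197/2 - 56)·(85/2) = 1806.2500.

1806.25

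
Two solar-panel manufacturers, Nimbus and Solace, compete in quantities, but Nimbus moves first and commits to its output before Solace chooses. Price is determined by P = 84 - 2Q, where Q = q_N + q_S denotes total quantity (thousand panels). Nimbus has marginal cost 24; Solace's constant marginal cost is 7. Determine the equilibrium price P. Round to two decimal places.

The follower Solace best-responds to any q_N: π_S = (84 - 2Q)q_S - 7q_S.
Setting the follower's marginal profit to zero, 77 - 2q_N - 4q_S = 0, i.e. q_S = (77 - 2q_N)/4.
Nimbus substitutes q_S(q_N) into its own profit: π_N = q_N(84 - 2q_N - (77 - 2q_N)/2) - 24q_N = (91/2 - q_N)q_N - 24q_N.
The leader's first-order condition 43/2 - 2q_N = 0 yields q_N = 43/4.
Then q_S = (77 - 2·(43/4))/4 = 111/8.
Total output Q = 197/8, so price P = 84 - 2·(197/8) = 139/4.

34.75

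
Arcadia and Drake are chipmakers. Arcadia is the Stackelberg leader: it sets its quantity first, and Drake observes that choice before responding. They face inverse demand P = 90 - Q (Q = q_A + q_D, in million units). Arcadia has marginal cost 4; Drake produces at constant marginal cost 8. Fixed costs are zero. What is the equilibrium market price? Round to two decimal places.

26.50

Solve by backward induction. Given q_A, the follower Drake maximises π_D = (90 - q_A - q_D)q_D - 8q_D.
Follower FOC: 82 - q_A - 2q_D = 0, so q_D(q_A) = (82 - q_A)/2.
The leader anticipates this reaction. Substituting into P = 90 - Q gives P = 49 - (1/2)q_A, so π_A = (49 - (1/2)q_A)q_A - 4q_A.
Maximising: ∂π_A/∂q_A = 45 - q_A = 0, giving q_A = 45.
Then q_D = (82 - 45)/2 = 37/2.
Total output Q = 127/2, so price P = 90 - 127/2 = 53/2.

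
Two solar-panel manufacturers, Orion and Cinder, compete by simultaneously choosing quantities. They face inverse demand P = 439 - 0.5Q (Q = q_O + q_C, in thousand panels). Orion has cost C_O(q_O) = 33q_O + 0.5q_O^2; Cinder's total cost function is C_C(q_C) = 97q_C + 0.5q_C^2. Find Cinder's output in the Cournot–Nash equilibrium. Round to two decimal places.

128.27

Orion's profit: π_O = (439 - 0.5Q)q_O - (33q_O + (1/2)q_O²). Setting ∂π_O/∂q_O = 0: 406 - 2q_O - (1/2)(q_C) = 0.
Cinder's profit: π_C = (439 - 0.5Q)q_C - (97q_C + (1/2)q_C²). Setting ∂π_C/∂q_C = 0: 342 - 2q_C - (1/2)(q_O) = 0.
Best responses: q_O = (406 - (1/2)q_C)/2, q_C = (342 - (1/2)q_O)/2.
Solving the pair: q_O = 170.9333, q_C = 1924/15.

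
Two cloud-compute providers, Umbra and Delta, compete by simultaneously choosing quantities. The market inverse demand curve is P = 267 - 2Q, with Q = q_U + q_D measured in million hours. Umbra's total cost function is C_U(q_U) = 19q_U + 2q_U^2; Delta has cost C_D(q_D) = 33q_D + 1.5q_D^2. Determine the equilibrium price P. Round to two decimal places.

165.31

Umbra's profit: π_U = (267 - 2Q)q_U - (19q_U + 2q_U²). Setting ∂π_U/∂q_U = 0: 248 - 8q_U - 2(q_D) = 0.
Delta's profit: π_D = (267 - 2Q)q_D - (33q_D + (3/2)q_D²). Setting ∂π_D/∂q_D = 0: 234 - 7q_D - 2(q_U) = 0.
Best responses: q_U = (248 - 2q_D)/8, q_D = (234 - 2q_U)/7.
Solving the pair: q_U = 317/13, q_D = 344/13.
Total output Q = 661/13, so price P = 267 - 2·(661/13) = 165.3077.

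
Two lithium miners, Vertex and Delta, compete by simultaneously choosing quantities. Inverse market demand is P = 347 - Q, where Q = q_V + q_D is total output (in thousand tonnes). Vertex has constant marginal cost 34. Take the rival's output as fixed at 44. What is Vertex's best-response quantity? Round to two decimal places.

134.50

With the rival's output fixed at 44, Vertex's profit is π_V = (347 - 44 - q_V)q_V - (34q_V) = (303 - q_V)q_V - (34q_V).
∂π_V/∂q_V = 269 - 2q_V = 0, so q_V = 269/2.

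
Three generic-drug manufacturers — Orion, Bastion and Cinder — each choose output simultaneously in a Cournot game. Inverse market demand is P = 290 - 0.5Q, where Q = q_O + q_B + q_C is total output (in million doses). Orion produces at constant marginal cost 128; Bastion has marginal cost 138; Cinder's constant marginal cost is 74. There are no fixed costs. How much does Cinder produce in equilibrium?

167

Orion's profit: π_O = (290 - 0.5Q)q_O - (128q_O). Setting ∂π_O/∂q_O = 0: 162 - q_O - (1/2)(q_B + q_C) = 0.
Bastion's profit: π_B = (290 - 0.5Q)q_B - (138q_B). Setting ∂π_B/∂q_B = 0: 152 - q_B - (1/2)(q_O + q_C) = 0.
Cinder's profit: π_C = (290 - 0.5Q)q_C - (74q_C). Setting ∂π_C/∂q_C = 0: 216 - q_C - (1/2)(q_O + q_B) = 0.
Adding the 3 first-order conditions: 530 − 2Q = 0, so Q = 265.
Back-substituting: q_O = (162 − 265/2)/(1/2) = 59, q_B = (152 − 265/2)/(1/2) = 39, q_C = (216 − 265/2)/(1/2) = 167.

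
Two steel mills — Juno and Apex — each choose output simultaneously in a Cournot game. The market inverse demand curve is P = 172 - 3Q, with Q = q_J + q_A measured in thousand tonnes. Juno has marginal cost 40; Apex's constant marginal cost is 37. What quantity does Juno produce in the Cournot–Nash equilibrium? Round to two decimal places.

Juno's profit: π_J = (172 - 3Q)q_J - (40q_J). Setting ∂π_J/∂q_J = 0: 132 - 6q_J - 3(q_A) = 0.
Apex's first-order condition: 135 - 6q_A - 3(q_J) = 0.
So q_J = (132 - 3q_A)/6 and q_A = (135 - 3q_J)/6.
Solving the pair: q_J = 43/3, q_A = 46/3.

14.33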